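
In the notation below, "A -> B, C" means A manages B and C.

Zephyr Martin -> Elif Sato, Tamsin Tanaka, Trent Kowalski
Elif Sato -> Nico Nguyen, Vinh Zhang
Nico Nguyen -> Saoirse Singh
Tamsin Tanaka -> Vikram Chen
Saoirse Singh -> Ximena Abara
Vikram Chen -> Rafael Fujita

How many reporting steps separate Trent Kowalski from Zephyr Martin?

Chain from Trent Kowalski up to Zephyr Martin: Trent Kowalski → Zephyr Martin. That is 1 step up, so Trent Kowalski is 1 level below Zephyr Martin.

1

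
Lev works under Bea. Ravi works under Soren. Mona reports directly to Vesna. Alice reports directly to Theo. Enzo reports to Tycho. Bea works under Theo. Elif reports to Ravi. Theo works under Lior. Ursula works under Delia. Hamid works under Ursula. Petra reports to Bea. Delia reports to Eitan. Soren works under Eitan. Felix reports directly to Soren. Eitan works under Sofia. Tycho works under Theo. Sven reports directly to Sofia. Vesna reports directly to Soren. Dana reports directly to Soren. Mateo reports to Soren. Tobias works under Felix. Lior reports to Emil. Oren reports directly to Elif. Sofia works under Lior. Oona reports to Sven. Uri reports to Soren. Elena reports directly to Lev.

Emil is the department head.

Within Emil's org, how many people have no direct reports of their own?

The people in Emil's organization with no one reporting to them are Alice, Enzo, Petra, Elena, Oona, Hamid, Uri, Oren, Mateo, Mona, Dana, Tobias. That is 12.

12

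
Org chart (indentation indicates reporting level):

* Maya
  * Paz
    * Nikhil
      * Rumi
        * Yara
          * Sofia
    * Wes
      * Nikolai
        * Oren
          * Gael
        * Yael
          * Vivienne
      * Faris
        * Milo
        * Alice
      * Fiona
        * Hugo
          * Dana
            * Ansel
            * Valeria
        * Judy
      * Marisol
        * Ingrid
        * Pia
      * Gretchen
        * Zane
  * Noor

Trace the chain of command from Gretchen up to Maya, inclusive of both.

Gretchen reports to Wes. Wes reports to Paz. Paz reports to Maya. Maya is at the top.

Gretchen -> Wes -> Paz -> Maya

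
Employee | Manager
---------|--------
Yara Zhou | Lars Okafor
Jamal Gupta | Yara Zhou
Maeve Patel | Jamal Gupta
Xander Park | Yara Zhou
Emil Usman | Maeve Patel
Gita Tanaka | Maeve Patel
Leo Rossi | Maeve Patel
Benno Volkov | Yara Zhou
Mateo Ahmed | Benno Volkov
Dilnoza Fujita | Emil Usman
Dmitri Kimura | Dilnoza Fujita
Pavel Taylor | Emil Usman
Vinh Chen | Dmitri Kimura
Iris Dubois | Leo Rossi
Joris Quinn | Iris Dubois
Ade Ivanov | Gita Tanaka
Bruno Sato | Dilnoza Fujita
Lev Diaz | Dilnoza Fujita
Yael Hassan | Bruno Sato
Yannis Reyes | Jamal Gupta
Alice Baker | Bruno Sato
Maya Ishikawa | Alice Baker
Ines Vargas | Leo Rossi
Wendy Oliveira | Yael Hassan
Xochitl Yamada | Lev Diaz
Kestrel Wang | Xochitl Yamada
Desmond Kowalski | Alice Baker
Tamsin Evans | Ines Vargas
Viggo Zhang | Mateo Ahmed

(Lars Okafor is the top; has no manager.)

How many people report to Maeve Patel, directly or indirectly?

21

Maeve Patel directly manages Emil Usman, Gita Tanaka, Leo Rossi. Under Emil Usman: Pavel Taylor, Dilnoza Fujita, Lev Diaz, Xochitl Yamada, Kestrel Wang, Bruno Sato, Alice Baker, Desmond Kowalski, Maya Ishikawa, Yael Hassan, Wendy Oliveira, Dmitri Kimura, Vinh Chen (13). Under Gita Tanaka: Ade Ivanov (1). Under Leo Rossi: Ines Vargas, Tamsin Evans, Iris Dubois, Joris Quinn (4). So Maeve Patel's organization is 3 direct reports plus everyone under them: 14 + 2 + 5 = 21.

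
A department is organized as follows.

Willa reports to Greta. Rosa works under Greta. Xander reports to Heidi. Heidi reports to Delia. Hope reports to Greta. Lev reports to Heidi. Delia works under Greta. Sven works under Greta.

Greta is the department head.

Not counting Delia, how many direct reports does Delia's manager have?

Delia reports to Greta. Greta's other direct reports are Hope, Sven, Willa, Rosa — 4 peers.

4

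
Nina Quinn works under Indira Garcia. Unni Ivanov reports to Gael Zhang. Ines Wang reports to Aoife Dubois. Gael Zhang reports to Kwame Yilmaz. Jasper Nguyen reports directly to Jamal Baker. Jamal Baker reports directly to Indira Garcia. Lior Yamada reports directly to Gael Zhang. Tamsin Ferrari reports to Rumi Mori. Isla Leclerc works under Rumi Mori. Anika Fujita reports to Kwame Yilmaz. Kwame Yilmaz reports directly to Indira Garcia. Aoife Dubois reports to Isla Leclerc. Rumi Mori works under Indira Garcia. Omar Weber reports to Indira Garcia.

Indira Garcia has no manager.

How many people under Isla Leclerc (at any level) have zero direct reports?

The only person in Isla Leclerc's organization with no one reporting to them is Ines Wang. That is 1.

1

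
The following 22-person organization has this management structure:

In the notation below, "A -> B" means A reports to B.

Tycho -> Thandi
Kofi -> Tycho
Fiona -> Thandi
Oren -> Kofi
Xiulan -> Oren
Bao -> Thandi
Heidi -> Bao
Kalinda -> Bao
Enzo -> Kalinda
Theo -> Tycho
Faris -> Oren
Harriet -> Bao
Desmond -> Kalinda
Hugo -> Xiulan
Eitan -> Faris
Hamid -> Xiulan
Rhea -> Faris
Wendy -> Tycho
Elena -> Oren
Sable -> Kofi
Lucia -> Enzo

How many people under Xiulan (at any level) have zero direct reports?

2

The people in Xiulan's organization with no one reporting to them are Hamid, Hugo. That is 2.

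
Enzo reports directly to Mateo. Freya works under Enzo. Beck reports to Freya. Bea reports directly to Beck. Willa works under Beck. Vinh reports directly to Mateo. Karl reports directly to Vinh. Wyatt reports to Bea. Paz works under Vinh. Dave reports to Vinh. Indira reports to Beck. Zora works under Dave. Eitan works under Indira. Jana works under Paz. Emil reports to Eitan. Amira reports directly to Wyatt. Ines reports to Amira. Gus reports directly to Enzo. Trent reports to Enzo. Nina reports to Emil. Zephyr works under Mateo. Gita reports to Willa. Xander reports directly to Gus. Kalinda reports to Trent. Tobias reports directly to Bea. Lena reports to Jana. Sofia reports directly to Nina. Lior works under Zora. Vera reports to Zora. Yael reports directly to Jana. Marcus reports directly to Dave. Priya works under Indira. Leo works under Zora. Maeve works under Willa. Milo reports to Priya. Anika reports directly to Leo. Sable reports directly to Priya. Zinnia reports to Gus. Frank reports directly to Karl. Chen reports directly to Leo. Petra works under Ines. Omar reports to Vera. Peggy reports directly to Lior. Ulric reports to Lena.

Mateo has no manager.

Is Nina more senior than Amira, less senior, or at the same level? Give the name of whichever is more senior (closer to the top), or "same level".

Nina is 7 levels below Mateo; Amira is 6. Amira is higher.

Amira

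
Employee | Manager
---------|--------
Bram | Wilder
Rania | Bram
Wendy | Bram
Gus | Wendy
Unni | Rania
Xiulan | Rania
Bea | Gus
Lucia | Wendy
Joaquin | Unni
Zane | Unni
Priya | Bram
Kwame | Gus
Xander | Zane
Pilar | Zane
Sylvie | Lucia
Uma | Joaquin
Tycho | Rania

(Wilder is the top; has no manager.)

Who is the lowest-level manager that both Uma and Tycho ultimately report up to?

Uma's chain of managers is Joaquin, Unni, Rania, Bram, Wilder. Tycho's chain of managers is Rania, Bram, Wilder. The first manager that appears in both chains is Rania.

Rania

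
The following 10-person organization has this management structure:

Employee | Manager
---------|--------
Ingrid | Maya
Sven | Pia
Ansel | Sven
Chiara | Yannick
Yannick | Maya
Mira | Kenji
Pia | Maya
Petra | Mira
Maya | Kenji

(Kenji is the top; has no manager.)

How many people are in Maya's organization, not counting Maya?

Maya directly manages Yannick, Pia, Ingrid. Under Yannick: Chiara (1). Under Pia: Sven, Ansel (2). Ingrid has no reports. So Maya's organization is 3 direct reports plus everyone under them: 2 + 3 + 1 = 6.

6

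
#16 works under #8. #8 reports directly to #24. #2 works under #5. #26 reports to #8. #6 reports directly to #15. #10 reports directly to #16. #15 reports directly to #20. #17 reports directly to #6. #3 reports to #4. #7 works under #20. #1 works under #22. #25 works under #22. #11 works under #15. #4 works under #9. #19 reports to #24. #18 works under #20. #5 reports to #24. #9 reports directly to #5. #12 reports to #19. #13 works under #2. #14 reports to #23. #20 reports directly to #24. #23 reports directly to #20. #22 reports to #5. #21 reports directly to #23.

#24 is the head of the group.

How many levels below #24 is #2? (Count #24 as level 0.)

Chain from #2 up to #24: #2 → #5 → #24. That is 2 steps up, so #2 is 2 levels below #24.

2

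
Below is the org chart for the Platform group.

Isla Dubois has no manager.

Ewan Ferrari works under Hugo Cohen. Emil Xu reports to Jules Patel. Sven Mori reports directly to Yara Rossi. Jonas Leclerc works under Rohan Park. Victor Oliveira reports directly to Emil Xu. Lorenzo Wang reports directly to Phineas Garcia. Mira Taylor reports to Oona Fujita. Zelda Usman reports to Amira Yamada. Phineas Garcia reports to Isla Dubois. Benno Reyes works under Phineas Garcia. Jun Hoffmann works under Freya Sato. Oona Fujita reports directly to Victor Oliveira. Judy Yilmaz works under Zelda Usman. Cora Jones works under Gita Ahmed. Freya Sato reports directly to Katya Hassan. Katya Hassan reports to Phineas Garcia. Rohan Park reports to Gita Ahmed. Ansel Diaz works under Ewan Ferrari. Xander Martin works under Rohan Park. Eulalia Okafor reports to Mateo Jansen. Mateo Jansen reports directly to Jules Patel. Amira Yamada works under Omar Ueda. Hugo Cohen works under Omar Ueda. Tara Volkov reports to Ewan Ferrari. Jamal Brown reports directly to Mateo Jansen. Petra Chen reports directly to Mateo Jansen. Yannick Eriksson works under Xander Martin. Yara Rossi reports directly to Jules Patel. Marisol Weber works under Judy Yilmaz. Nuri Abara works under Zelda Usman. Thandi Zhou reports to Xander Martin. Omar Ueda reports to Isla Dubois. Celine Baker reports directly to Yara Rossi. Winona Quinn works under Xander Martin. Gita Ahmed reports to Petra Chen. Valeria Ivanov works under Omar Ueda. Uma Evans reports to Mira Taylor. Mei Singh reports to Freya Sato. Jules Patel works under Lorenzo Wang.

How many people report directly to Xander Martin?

3

Xander Martin directly manages Winona Quinn, Thandi Zhou, Yannick Eriksson. That is 3 direct reports.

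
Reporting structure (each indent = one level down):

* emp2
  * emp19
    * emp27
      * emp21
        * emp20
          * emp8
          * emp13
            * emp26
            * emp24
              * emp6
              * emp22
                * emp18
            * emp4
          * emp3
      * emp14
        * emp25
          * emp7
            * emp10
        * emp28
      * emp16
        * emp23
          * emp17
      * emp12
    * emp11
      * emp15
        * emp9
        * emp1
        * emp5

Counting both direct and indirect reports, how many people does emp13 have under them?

6

emp13 directly manages emp26, emp24, emp4. emp26 has no reports. Under emp24: emp22, emp18, emp6 (3). emp4 has no reports. So emp13's organization is 3 direct reports plus everyone under them: 1 + 4 + 1 = 6.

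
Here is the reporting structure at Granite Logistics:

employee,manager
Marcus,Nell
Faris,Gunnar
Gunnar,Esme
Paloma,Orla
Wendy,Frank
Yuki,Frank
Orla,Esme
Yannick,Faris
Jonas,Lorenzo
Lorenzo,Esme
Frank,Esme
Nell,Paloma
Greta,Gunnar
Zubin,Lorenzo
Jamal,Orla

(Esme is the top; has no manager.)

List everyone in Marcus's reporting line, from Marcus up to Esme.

Marcus reports to Nell. Nell reports to Paloma. Paloma reports to Orla. Orla reports to Esme. Esme is at the top.

Marcus -> Nell -> Paloma -> Orla -> Esme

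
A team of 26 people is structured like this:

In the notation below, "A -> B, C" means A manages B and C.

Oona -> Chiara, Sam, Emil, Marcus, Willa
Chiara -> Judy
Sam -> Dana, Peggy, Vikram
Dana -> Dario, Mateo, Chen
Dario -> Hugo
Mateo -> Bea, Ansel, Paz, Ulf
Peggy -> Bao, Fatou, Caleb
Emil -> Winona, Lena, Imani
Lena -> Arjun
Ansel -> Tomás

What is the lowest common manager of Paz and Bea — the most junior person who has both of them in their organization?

Paz's chain of managers is Mateo, Dana, Sam, Oona. Bea's chain of managers is Mateo, Dana, Sam, Oona. The first manager that appears in both chains is Mateo.

Mateo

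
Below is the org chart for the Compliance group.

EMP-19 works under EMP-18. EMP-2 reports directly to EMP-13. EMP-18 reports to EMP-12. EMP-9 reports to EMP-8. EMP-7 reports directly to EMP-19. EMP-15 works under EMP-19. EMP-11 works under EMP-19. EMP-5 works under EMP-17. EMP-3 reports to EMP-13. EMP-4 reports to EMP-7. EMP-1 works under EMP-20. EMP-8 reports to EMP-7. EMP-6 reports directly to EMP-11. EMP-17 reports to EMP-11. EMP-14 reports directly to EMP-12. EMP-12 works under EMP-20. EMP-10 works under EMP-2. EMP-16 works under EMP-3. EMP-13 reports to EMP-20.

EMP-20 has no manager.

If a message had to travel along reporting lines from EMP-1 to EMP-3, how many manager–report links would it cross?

EMP-1 is 1 level below EMP-20, and EMP-3 is 2 levels below EMP-20 (their lowest common manager). The shortest path runs up from EMP-1 to EMP-20 and back down to EMP-3: 1 + 2 = 3 links.

3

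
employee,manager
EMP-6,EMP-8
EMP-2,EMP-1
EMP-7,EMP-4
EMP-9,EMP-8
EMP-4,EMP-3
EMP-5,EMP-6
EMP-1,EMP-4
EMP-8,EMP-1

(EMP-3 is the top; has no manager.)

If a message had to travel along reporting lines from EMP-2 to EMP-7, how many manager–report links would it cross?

EMP-2 is 2 levels below EMP-4, and EMP-7 is 1 level below EMP-4 (their lowest common manager). The shortest path runs up from EMP-2 to EMP-4 and back down to EMP-7: 2 + 1 = 3 links.

3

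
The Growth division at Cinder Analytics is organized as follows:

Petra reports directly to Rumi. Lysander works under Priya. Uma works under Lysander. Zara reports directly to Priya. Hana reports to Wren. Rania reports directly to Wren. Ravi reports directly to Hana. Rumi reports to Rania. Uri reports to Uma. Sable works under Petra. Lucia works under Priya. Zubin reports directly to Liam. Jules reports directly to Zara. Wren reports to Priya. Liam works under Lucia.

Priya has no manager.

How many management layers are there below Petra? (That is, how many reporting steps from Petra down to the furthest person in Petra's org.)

1

The longest chain under Petra runs Petra → Sable, which is 1 level below Petra.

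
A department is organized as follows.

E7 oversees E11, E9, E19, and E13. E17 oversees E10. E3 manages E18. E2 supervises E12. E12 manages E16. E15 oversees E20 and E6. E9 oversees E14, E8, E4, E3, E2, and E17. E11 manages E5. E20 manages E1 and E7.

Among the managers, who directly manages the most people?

Direct-report counts: E15 has 2; E20 has 2; E7 has 4; E9 has 6; E17 has 1; E2 has 1; E12 has 1; E3 has 1; E11 has 1. The largest is 6, held by E9.

E9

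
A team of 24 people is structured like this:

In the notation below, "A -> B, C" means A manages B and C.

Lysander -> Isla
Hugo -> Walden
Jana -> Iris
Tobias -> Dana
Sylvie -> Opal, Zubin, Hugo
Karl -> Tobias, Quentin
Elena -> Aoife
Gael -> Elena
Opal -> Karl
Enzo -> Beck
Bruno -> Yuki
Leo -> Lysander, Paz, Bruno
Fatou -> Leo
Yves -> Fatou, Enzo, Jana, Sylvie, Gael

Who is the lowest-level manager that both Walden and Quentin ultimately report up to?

Walden's chain of managers is Hugo, Sylvie, Yves. Quentin's chain of managers is Karl, Opal, Sylvie, Yves. The first manager that appears in both chains is Sylvie.

Sylvie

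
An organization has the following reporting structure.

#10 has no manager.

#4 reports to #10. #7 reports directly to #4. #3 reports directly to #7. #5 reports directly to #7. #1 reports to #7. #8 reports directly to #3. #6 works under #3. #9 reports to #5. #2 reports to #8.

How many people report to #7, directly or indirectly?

#7 directly manages #3, #5, #1. Under #3: #6, #8, #2 (3). Under #5: #9 (1). #1 has no reports. So #7's organization is 3 direct reports plus everyone under them: 4 + 2 + 1 = 7.

7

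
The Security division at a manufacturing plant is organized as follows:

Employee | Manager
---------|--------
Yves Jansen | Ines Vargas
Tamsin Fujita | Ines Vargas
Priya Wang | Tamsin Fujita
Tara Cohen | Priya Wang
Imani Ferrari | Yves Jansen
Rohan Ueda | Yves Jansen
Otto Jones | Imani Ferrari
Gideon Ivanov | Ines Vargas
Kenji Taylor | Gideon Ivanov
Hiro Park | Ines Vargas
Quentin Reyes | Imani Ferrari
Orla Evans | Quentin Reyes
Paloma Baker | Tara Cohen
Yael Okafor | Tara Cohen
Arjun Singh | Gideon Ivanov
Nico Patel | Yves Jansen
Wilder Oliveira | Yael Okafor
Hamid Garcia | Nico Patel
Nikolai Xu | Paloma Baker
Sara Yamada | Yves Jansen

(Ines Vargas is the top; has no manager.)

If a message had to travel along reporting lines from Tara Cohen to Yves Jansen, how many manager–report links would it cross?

Tara Cohen is 3 levels below Ines Vargas, and Yves Jansen is 1 level below Ines Vargas (their lowest common manager). The shortest path runs up from Tara Cohen to Ines Vargas and back down to Yves Jansen: 3 + 1 = 4 links.

4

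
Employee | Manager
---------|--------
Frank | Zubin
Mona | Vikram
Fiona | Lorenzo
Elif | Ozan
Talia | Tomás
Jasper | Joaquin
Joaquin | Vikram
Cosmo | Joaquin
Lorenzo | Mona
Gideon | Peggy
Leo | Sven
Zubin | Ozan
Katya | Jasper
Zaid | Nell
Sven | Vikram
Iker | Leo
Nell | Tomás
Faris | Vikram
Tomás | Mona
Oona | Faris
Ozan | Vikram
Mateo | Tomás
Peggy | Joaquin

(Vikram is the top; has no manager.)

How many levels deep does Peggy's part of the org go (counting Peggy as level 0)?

The longest chain under Peggy runs Peggy → Gideon, which is 1 level below Peggy.

1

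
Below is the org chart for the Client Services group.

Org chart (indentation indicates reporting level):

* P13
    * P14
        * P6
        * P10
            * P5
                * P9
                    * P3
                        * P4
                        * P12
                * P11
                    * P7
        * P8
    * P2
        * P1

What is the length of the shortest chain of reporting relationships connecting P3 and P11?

P3 is 2 levels below P5, and P11 is 1 level below P5 (their lowest common manager). The shortest path runs up from P3 to P5 and back down to P11: 2 + 1 = 3 links.

3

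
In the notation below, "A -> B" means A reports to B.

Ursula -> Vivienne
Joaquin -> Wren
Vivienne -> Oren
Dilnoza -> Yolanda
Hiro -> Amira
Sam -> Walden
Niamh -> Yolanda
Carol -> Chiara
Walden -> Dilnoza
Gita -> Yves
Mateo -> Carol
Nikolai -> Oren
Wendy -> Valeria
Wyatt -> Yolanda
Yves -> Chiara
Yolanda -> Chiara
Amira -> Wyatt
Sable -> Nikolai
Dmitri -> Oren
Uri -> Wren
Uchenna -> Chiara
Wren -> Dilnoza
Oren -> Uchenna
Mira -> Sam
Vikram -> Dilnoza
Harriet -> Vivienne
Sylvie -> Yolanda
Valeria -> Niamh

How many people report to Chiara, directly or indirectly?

Chiara directly manages Uchenna, Yolanda, Carol, Yves. Under Uchenna: Oren, Dmitri, Nikolai, Sable, Vivienne, Ursula, Harriet (7). Under Yolanda: Wyatt, Amira, Hiro, Sylvie, Niamh, Valeria, Wendy, Dilnoza, Vikram, Walden, Sam, Mira, Wren, Uri, Joaquin (15). Under Carol: Mateo (1). Under Yves: Gita (1). So Chiara's organization is 4 direct reports plus everyone under them: 8 + 16 + 2 + 2 = 28.

28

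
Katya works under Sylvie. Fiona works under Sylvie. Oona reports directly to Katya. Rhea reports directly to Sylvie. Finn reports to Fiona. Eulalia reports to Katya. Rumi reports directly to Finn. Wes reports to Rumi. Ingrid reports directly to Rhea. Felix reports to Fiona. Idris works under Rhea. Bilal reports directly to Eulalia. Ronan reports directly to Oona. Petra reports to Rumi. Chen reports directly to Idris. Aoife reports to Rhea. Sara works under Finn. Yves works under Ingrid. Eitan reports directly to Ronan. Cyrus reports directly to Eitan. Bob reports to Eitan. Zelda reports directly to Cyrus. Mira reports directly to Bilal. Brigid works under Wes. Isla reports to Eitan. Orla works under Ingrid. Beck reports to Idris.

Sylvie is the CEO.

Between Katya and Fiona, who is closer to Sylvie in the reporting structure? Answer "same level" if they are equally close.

Both Katya and Fiona are 1 level below Sylvie.

same level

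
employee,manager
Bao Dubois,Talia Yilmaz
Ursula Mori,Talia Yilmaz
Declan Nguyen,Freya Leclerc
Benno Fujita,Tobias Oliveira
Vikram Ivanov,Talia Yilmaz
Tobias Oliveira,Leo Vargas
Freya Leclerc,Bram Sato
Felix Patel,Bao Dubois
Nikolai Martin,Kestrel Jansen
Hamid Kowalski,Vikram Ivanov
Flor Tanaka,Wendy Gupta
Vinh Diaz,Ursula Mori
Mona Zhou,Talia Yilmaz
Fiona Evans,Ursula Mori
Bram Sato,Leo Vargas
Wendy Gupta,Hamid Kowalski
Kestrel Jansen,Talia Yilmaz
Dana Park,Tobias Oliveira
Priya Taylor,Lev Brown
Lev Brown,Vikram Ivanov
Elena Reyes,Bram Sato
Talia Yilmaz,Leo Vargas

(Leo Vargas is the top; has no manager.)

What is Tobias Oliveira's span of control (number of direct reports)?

Tobias Oliveira directly manages Dana Park, Benno Fujita. That is 2 direct reports.

2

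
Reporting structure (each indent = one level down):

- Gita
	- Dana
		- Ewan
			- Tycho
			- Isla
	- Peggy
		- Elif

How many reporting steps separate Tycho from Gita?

Chain from Tycho up to Gita: Tycho → Ewan → Dana → Gita. That is 3 steps up, so Tycho is 3 levels below Gita.

3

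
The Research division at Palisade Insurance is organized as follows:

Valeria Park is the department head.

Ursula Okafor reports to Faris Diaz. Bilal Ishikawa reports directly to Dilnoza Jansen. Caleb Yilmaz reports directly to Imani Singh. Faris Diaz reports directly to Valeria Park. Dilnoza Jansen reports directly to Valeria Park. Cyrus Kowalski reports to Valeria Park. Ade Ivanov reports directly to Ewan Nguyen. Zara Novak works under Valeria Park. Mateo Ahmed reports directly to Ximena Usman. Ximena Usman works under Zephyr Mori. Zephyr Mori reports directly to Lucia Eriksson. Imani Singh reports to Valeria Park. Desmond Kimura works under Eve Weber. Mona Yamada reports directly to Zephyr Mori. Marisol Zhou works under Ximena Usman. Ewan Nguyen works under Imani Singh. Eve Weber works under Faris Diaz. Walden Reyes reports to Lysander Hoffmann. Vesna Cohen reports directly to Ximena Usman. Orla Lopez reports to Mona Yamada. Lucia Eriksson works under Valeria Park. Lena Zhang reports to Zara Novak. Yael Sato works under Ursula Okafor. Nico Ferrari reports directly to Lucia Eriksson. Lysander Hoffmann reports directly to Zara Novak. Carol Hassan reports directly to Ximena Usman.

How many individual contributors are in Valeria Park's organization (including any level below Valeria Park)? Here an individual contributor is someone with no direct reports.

The people in Valeria Park's organization with no one reporting to them are Cyrus Kowalski, Bilal Ishikawa, Yael Sato, Desmond Kimura, Mateo Ahmed, Vesna Cohen, Carol Hassan, Marisol Zhou, Orla Lopez, Nico Ferrari, Walden Reyes, Lena Zhang, Caleb Yilmaz, Ade Ivanov. That is 14.

14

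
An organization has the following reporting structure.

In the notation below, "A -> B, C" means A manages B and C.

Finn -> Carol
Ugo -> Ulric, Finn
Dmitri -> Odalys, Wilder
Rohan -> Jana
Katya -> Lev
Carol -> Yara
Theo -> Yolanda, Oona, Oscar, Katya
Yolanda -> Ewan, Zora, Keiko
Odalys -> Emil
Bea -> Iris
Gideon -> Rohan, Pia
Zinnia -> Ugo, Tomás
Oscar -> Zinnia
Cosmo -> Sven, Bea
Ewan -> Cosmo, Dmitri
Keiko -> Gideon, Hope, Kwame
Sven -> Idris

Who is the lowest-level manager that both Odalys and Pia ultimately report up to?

Odalys's chain of managers is Dmitri, Ewan, Yolanda, Theo. Pia's chain of managers is Gideon, Keiko, Yolanda, Theo. The first manager that appears in both chains is Yolanda.

Yolanda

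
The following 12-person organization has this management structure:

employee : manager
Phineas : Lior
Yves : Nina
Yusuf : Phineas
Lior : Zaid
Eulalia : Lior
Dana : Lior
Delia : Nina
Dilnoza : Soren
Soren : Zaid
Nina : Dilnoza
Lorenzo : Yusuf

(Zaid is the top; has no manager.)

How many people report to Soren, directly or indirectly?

4

Soren directly manages Dilnoza. Under Dilnoza: Nina, Yves, Delia (3). That's 4 in total.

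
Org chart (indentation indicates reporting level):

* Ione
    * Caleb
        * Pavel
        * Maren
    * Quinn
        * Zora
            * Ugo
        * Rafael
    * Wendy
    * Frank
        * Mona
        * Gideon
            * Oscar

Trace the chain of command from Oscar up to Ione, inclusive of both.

Oscar -> Gideon -> Frank -> Ione

Oscar reports to Gideon. Gideon reports to Frank. Frank reports to Ione. Ione is at the top.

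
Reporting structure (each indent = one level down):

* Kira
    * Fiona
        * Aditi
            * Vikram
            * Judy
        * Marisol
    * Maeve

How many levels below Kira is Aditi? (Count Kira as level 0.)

Chain from Aditi up to Kira: Aditi → Fiona → Kira. That is 2 steps up, so Aditi is 2 levels below Kira.

2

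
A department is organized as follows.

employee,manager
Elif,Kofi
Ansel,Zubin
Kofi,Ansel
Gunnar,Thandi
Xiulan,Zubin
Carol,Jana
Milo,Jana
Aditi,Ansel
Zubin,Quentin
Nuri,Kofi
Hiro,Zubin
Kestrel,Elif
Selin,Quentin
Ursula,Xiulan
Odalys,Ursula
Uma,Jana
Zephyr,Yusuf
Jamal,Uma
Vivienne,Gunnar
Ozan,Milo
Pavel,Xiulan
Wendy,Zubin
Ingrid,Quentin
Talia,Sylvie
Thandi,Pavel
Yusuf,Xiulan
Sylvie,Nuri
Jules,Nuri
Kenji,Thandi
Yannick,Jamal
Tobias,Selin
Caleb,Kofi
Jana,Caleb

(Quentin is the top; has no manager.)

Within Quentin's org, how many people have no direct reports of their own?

The people in Quentin's organization with no one reporting to them are Ingrid, Tobias, Hiro, Wendy, Kenji, Vivienne, Zephyr, Odalys, Aditi, Jules, Talia, Kestrel, Carol, Ozan, Yannick. That is 15.

15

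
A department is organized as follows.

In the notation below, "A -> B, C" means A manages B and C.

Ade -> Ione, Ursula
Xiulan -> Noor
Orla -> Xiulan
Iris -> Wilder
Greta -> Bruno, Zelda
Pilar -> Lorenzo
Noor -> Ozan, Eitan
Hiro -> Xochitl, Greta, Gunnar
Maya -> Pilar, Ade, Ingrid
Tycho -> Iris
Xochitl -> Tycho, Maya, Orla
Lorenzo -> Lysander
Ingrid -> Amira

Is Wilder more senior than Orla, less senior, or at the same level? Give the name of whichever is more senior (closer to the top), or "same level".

Wilder is 4 levels below Hiro; Orla is 2. Orla is higher.

Orla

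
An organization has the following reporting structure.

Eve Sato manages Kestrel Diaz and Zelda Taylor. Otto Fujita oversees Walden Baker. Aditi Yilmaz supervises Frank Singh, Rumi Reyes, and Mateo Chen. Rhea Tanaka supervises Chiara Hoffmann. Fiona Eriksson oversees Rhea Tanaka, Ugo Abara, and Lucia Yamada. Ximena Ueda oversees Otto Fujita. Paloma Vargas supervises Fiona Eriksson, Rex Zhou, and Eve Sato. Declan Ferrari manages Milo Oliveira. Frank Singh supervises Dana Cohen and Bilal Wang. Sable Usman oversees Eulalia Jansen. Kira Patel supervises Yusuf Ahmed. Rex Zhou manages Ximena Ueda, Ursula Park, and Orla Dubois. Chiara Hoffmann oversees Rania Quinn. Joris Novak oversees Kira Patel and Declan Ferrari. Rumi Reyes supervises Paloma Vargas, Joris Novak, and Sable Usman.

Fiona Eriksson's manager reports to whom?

Rumi Reyes

Fiona Eriksson reports to Paloma Vargas, and Paloma Vargas reports to Rumi Reyes. So Fiona Eriksson's skip-level manager is Rumi Reyes.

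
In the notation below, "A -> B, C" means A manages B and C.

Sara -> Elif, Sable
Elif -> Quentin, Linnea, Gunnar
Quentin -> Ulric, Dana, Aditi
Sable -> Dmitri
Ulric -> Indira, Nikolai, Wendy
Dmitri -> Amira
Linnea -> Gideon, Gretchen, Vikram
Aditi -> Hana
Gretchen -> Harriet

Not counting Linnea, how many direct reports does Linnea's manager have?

Linnea reports to Elif. Elif's other direct reports are Quentin, Gunnar — 2 peers.

2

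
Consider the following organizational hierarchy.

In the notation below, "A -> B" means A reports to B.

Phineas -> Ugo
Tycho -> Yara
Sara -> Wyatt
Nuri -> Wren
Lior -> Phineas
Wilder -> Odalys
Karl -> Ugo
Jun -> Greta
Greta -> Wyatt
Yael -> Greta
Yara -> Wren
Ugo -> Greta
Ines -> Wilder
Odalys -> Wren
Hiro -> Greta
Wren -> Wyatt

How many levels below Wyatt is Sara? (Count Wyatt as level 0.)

1

Chain from Sara up to Wyatt: Sara → Wyatt. That is 1 step up, so Sara is 1 level below Wyatt.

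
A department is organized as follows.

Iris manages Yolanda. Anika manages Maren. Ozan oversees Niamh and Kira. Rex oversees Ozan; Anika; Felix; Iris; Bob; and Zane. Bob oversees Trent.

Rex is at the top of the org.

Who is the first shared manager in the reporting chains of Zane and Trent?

Rex

Zane's chain of managers is Rex. Trent's chain of managers is Bob, Rex. The first manager that appears in both chains is Rex.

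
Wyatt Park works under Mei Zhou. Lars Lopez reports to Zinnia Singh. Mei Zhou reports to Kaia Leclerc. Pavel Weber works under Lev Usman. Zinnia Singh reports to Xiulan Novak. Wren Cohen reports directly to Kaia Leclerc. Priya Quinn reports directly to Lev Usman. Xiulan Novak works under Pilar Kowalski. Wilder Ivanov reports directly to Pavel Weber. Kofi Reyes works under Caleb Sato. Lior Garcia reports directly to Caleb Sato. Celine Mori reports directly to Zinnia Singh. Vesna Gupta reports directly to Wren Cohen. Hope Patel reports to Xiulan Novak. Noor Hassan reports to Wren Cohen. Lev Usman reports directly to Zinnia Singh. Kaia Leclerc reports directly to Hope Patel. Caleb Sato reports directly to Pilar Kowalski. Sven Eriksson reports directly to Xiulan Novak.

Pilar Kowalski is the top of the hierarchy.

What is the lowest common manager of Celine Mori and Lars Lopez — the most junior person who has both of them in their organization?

Zinnia Singh

Celine Mori's chain of managers is Zinnia Singh, Xiulan Novak, Pilar Kowalski. Lars Lopez's chain of managers is Zinnia Singh, Xiulan Novak, Pilar Kowalski. The first manager that appears in both chains is Zinnia Singh.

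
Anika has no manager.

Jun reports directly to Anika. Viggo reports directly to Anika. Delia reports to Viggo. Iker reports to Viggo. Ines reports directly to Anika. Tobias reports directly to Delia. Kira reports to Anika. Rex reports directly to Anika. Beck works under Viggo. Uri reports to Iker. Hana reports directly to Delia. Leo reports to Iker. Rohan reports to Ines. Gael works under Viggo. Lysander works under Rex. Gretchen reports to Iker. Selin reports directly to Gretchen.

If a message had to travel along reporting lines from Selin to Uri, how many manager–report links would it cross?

Selin is 2 levels below Iker, and Uri is 1 level below Iker (their lowest common manager). The shortest path runs up from Selin to Iker and back down to Uri: 2 + 1 = 3 links.

3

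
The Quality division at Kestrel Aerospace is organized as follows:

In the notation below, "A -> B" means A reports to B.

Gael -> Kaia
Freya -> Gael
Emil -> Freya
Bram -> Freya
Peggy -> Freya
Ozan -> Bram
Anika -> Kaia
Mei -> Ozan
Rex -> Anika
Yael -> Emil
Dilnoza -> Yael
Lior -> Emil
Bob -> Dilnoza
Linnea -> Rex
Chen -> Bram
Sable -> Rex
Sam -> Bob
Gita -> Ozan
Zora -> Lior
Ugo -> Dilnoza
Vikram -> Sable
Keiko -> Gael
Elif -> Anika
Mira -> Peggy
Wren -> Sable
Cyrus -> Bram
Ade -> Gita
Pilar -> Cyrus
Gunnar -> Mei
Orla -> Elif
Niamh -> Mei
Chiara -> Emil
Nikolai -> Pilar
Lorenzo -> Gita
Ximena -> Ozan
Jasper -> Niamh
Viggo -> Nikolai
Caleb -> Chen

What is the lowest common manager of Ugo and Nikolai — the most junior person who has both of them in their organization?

Ugo's chain of managers is Dilnoza, Yael, Emil, Freya, Gael, Kaia. Nikolai's chain of managers is Pilar, Cyrus, Bram, Freya, Gael, Kaia. The first manager that appears in both chains is Freya.

Freya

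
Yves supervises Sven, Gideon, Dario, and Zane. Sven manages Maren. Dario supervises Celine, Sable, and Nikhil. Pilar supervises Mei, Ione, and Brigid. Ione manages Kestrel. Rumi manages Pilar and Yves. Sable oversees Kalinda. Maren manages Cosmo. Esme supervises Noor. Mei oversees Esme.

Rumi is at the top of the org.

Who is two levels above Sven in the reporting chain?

Sven reports to Yves, and Yves reports to Rumi. So Sven's skip-level manager is Rumi.

Rumi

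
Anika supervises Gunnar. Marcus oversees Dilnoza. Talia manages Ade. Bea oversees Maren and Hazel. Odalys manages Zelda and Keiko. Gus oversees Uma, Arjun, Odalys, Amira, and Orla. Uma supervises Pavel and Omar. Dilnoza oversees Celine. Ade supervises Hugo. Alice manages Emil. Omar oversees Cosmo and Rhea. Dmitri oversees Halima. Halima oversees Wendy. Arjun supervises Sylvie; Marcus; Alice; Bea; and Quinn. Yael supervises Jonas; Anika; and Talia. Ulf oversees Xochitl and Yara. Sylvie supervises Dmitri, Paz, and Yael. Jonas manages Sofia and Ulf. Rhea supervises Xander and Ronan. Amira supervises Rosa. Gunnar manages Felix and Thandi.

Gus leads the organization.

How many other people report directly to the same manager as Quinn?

Quinn reports to Arjun. Arjun's other direct reports are Sylvie, Marcus, Alice, Bea — 4 peers.

4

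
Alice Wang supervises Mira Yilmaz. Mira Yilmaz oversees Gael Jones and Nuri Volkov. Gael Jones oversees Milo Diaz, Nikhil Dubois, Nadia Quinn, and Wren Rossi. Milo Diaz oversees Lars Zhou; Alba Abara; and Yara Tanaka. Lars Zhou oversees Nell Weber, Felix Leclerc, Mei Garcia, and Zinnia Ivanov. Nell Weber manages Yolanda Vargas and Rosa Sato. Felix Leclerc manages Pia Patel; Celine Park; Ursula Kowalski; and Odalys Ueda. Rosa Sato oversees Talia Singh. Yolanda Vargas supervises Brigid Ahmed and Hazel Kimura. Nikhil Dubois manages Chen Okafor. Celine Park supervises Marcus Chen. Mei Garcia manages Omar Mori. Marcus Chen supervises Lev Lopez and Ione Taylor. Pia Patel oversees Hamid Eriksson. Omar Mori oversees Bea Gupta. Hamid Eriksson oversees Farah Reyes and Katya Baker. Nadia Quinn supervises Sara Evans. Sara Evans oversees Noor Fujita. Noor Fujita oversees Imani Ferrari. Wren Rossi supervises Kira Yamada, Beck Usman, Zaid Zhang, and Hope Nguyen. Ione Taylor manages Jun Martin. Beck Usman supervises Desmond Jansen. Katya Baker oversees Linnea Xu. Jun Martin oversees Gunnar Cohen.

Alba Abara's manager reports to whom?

Gael Jones

Alba Abara reports to Milo Diaz, and Milo Diaz reports to Gael Jones. So Alba Abara's skip-level manager is Gael Jones.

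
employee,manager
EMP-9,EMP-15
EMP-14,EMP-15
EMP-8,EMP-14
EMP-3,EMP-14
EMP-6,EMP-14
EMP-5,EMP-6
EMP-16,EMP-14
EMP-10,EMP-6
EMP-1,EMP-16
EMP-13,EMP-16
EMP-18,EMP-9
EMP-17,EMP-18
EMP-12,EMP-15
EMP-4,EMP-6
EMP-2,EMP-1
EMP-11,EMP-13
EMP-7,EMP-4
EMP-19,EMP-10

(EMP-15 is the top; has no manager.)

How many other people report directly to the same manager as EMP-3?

3

EMP-3 reports to EMP-14. EMP-14's other direct reports are EMP-8, EMP-6, EMP-16 — 3 peers.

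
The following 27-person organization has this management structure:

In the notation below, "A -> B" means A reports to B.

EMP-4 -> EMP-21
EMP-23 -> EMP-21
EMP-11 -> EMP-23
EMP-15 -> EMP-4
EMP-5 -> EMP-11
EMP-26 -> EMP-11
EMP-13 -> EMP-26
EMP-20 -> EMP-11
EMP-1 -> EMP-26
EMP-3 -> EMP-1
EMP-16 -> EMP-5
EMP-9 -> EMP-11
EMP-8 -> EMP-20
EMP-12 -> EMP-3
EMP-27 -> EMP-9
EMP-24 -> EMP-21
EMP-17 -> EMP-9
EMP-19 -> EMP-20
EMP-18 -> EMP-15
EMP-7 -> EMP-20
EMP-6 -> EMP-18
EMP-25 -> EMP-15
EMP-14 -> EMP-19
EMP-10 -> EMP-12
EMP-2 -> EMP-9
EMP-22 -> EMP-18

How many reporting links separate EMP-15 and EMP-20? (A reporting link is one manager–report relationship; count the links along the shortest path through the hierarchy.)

5

EMP-15 is 2 levels below EMP-21, and EMP-20 is 3 levels below EMP-21 (their lowest common manager). The shortest path runs up from EMP-15 to EMP-21 and back down to EMP-20: 2 + 3 = 5 links.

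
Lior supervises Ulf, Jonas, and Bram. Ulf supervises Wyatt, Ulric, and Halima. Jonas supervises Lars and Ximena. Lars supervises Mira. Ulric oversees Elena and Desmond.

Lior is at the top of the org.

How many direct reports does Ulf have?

3

Ulf directly manages Wyatt, Ulric, Halima. That is 3 direct reports.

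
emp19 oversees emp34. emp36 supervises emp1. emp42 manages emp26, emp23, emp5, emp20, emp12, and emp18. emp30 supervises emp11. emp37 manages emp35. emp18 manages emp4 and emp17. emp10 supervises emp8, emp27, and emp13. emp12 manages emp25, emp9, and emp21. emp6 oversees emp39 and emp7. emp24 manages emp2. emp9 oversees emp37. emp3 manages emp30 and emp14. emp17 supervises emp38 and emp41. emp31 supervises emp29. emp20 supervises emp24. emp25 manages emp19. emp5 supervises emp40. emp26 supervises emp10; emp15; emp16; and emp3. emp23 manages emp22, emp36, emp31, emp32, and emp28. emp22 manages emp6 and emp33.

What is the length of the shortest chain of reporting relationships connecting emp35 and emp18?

emp35 is 4 levels below emp42, and emp18 is 1 level below emp42 (their lowest common manager). The shortest path runs up from emp35 to emp42 and back down to emp18: 4 + 1 = 5 links.

5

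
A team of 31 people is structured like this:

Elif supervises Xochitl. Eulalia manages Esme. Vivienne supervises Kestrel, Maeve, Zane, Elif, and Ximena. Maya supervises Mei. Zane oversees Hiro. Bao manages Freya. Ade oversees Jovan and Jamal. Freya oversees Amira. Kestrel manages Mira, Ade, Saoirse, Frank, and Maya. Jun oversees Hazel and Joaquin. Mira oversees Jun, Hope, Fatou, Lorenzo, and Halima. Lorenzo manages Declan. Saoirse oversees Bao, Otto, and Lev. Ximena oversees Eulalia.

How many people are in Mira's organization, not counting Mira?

8

Mira directly manages Jun, Hope, Fatou, Lorenzo, Halima. Under Jun: Joaquin, Hazel (2). Hope has no reports. Fatou has no reports. Under Lorenzo: Declan (1). Halima has no reports. So Mira's organization is 5 direct reports plus everyone under them: 3 + 1 + 1 + 2 + 1 = 8.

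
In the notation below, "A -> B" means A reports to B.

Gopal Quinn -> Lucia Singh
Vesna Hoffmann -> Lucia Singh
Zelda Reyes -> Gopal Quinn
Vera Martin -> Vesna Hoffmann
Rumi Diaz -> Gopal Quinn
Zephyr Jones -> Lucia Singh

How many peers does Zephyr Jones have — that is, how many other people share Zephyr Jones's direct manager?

2

Zephyr Jones reports to Lucia Singh. Lucia Singh's other direct reports are Vesna Hoffmann, Gopal Quinn — 2 peers.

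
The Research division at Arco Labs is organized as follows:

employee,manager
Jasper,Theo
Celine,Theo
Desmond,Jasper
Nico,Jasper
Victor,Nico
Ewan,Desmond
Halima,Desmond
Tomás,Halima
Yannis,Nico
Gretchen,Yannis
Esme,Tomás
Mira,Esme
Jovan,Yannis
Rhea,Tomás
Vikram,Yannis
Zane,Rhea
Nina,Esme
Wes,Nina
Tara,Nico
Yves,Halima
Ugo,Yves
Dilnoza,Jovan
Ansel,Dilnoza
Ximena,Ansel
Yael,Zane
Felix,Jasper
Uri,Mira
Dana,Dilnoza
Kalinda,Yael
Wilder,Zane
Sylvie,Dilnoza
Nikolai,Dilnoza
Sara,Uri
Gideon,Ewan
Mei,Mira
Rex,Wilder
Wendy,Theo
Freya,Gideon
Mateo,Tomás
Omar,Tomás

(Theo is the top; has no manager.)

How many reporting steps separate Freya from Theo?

Chain from Freya up to Theo: Freya → Gideon → Ewan → Desmond → Jasper → Theo. That is 5 steps up, so Freya is 5 levels below Theo.

5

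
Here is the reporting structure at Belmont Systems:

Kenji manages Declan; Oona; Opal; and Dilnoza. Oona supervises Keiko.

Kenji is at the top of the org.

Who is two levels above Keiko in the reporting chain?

Kenji

Keiko reports to Oona, and Oona reports to Kenji. So Keiko's skip-level manager is Kenji.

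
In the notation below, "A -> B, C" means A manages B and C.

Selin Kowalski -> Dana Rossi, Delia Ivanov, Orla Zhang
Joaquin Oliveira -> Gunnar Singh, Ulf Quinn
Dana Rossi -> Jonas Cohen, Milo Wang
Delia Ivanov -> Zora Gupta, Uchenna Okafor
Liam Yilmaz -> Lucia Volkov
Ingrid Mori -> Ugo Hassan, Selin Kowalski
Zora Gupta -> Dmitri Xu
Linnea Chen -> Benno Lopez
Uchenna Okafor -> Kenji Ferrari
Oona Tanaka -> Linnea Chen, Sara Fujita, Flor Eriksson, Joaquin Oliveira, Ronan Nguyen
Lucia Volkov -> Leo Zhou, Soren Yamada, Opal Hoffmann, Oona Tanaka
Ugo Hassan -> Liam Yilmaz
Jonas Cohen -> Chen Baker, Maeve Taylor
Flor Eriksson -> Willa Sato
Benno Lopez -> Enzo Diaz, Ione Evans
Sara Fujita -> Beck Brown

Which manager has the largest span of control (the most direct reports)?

Direct-report counts: Ingrid Mori has 2; Selin Kowalski has 3; Delia Ivanov has 2; Uchenna Okafor has 1; Zora Gupta has 1; Dana Rossi has 2; Jonas Cohen has 2; Ugo Hassan has 1; Liam Yilmaz has 1; Lucia Volkov has 4; Oona Tanaka has 5; Joaquin Oliveira has 2; Flor Eriksson has 1; Sara Fujita has 1; Linnea Chen has 1; Benno Lopez has 2. The largest is 5, held by Oona Tanaka.

Oona Tanaka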